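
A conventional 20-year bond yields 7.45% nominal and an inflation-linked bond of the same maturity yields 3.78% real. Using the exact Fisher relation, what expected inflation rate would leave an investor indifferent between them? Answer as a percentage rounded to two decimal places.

(1 + π) = (1 + i)/(1 + r) = 1.07450 / 1.03780 = 1.035363
Break-even inflation = 1.035363 − 1 → 3.54%.

3.54%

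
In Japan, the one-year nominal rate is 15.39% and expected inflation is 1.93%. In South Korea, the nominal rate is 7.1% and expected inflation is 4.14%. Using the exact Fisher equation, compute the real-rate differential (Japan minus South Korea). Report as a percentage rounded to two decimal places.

10.36%

Japan: (1 + 0.1539)/(1 + 0.0193) − 1 = 13.2051%
South Korea: (1 + 0.0710)/(1 + 0.0414) − 1 = 2.8423%
Differential = 13.2051% − 2.8423% = 10.3628% → 10.36%.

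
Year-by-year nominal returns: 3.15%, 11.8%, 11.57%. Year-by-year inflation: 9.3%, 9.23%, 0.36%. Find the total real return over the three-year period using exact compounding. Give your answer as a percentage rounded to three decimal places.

7.383%

Compound the nominal returns: 1.0315 × 1.1180 × 1.1157 = 1.286644.
Compound inflation: 1.0930 × 1.0923 × 1.0036 = 1.198182.
Deflate: 1.286644 / 1.198182 = 1.073830.
Total real return = 1.073830 − 1 → 7.383%.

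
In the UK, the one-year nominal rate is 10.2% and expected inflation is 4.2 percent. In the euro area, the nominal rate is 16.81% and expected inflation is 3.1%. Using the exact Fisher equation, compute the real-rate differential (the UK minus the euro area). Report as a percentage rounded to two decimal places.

-7.54%

The UK: (1 + 0.1020)/(1 + 0.0420) − 1 = 5.7582%
The euro area: (1 + 0.1681)/(1 + 0.0310) − 1 = 13.2978%
Differential = 5.7582% − 13.2978% = -7.5396% → -7.54%.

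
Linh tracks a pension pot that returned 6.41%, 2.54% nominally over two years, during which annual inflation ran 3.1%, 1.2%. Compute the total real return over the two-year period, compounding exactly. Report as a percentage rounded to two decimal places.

4.58%

Nominal growth factor = 1.0641 × 1.0254 = 1.091128
Price-level growth factor = 1.0310 × 1.0120 = 1.043372
Real growth factor = 1.091128 / 1.043372 = 1.045771
Total real return = 1.045771 − 1 → 4.58%.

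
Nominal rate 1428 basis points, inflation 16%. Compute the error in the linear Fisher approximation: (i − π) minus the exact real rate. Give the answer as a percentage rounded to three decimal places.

Approximate: r ≈ 14.280% − 16.000% = -1.7200%
Exact: (1 + 0.1428)/(1 + 0.1600) − 1 = -1.4828%
Error = -1.7200% − (-1.4828%) = -0.2372% → -0.237%.

-0.237%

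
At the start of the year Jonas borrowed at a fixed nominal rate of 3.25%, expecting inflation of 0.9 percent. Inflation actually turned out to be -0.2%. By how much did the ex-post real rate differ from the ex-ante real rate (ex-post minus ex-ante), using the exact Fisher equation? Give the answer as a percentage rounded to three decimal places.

Ex-ante: (1 + 0.0325)/(1 + 0.0090) − 1 = 2.3290%
Ex-post: (1 + 0.0325)/(1 − 0.0020) − 1 = 3.4569%
Difference (ex-post − ex-ante) = 1.1279% → 1.128%.

1.128%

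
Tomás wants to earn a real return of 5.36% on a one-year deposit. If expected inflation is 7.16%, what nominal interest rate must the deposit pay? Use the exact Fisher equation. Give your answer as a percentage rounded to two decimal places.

12.90%

(1 + i) = (1 + r)(1 + π) = 1.05360 × 1.07160 = 1.12903776
i = 1.12903776 − 1, so the required nominal rate is 12.90%.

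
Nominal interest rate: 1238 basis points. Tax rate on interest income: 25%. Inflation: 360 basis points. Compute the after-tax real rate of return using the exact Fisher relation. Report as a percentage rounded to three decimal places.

5.487%

After-tax nominal return = 12.38% × (1 − 0.25) = 9.2850%.
1 + r = 1.09285 / 1.03600 = 1.0548745
After-tax real rate = 1.0548745 − 1 → 5.487%.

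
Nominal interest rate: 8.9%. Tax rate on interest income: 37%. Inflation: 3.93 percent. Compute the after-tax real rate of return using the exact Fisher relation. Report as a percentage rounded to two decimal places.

1.61%

After-tax nominal return = 8.9% × (1 − 0.37) = 5.6070%.
1 + r = 1.05607 / 1.03930 = 1.016136
After-tax real rate = 1.016136 − 1 → 1.61%.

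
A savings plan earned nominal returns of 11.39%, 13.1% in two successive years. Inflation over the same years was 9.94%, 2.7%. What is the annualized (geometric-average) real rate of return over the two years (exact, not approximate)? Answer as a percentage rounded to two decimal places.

5.63%

Nominal growth factor = 1.1139 × 1.1310 = 1.25982090
Price-level growth factor = 1.0994 × 1.0270 = 1.12908380
Real growth factor = 1.25982090 / 1.12908380 = 1.11579043
Annualized real rate = 1.11579043^(1/2) − 1 = 5.6310% → 5.63%.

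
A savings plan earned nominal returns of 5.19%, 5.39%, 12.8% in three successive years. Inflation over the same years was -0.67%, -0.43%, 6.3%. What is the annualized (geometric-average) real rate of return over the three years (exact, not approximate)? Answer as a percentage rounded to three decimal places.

5.953%

Compound the nominal returns: 1.0519 × 1.0539 × 1.1280 = 1.25049788.
Compound inflation: 0.9933 × 0.9957 × 1.0630 = 1.05133763.
Deflate: 1.25049788 / 1.05133763 = 1.18943511.
Annualized real rate = 1.18943511^(1/3) − 1 = 5.9531% → 5.953%.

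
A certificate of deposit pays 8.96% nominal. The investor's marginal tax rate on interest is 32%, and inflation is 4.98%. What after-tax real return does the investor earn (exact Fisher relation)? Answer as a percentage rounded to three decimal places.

After-tax nominal return = 8.96% × (1 − 0.32) = 6.0928%.
1 + r = 1.060928 / 1.04980 = 1.010600
After-tax real rate = 1.010600 − 1 → 1.060%.

1.060%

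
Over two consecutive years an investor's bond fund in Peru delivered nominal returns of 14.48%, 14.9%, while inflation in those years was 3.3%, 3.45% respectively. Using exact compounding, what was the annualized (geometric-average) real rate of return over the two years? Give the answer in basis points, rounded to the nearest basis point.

1095 basis points

Compound the nominal returns: 1.1448 × 1.1490 = 1.31537520.
Compound inflation: 1.0330 × 1.0345 = 1.06863850.
Deflate: 1.31537520 / 1.06863850 = 1.23088884.
Annualized real rate = 1.23088884^(1/2) − 1 = 10.9454% → 1095 basis points.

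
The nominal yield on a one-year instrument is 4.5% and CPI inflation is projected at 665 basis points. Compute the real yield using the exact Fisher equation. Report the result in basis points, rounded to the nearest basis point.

-202 basis points

1 + r = 1.04500 / 1.06650 = 0.979841
r = 0.979841 − 1 = -2.0159%, i.e. -202 basis points.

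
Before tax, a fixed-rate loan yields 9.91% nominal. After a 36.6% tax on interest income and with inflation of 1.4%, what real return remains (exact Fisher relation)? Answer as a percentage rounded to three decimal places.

4.816%

After-tax nominal return = 9.91% × (1 − 0.366) = 6.28294%.
1 + r = 1.0628294 / 1.01400 = 1.0481552
After-tax real rate = 1.0481552 − 1 → 4.816%.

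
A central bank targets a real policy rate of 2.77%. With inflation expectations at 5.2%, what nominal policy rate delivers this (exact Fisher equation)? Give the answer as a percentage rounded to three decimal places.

8.114%

(1 + i) = (1 + r)(1 + π) = 1.02770 × 1.05200 = 1.0811404
i = 1.0811404 − 1, so the required nominal rate is 8.114%.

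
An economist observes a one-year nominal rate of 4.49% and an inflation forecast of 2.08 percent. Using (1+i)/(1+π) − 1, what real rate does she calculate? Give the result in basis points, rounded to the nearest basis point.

By the Fisher equation, 1 + r = (1 + i)/(1 + π).
1 + r = 1.04490 / 1.02080 = 1.023609
r = 1.023609 − 1 = 2.3609%, i.e. 236 basis points.

236 basis points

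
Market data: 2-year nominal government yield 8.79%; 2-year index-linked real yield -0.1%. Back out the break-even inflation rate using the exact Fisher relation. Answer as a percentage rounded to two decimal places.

8.90%

(1 + π) = (1 + i)/(1 + r) = 1.08790 / 0.99900 = 1.088989
Break-even inflation = 1.088989 − 1 → 8.90%.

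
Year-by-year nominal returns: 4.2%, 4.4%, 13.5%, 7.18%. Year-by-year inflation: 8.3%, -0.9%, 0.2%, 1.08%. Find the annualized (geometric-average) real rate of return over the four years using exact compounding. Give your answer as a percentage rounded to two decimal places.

Nominal growth factor = 1.0420 × 1.0440 × 1.1350 × 1.0718 = 1.32335948
Price-level growth factor = 1.0830 × 0.9910 × 1.0020 × 1.0108 = 1.08701382
Real growth factor = 1.32335948 / 1.08701382 = 1.21742654
Annualized real rate = 1.21742654^(1/4) − 1 = 5.0414% → 5.04%.

5.04%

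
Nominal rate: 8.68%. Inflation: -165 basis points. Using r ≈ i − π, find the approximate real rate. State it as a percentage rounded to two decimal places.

r ≈ i − π = 8.68% − (-1.65%) = 10.33%.

10.33%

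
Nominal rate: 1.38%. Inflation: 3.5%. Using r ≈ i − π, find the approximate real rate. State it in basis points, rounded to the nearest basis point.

r ≈ i − π = 1.38% − 3.5% = -212 basis points.

-212 basis points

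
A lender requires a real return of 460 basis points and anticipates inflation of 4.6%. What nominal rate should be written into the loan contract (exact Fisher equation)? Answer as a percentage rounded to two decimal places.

(1 + i) = (1 + r)(1 + π) = 1.04600 × 1.04600 = 1.094116
i = 1.094116 − 1, so the required nominal rate is 9.41%.

9.41%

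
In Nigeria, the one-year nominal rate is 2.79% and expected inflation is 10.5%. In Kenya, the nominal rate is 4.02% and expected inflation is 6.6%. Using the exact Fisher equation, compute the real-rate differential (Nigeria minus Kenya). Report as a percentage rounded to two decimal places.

-4.56%

Nigeria: (1 + 0.0279)/(1 + 0.1050) − 1 = -6.9774%
Kenya: (1 + 0.0402)/(1 + 0.0660) − 1 = -2.4203%
Differential = -6.9774% − (-2.4203%) = -4.5571% → -4.56%.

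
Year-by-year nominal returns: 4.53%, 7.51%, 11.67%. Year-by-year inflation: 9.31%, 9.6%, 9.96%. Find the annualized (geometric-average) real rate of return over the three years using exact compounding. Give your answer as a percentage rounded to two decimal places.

Compound the nominal returns: 1.0453 × 1.0751 × 1.1167 = 1.25494973.
Compound inflation: 1.0931 × 1.0960 × 1.0996 = 1.31736214.
Deflate: 1.25494973 / 1.31736214 = 0.95262319.
Annualized real rate = 0.95262319^(1/3) − 1 = -1.6048% → -1.60%.

-1.60%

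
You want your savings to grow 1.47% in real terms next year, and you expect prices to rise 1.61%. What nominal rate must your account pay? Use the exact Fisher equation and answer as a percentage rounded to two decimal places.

(1 + i) = (1 + r)(1 + π) = 1.01470 × 1.01610 = 1.03103667
i = 1.03103667 − 1, so the required nominal rate is 3.10%.

3.10%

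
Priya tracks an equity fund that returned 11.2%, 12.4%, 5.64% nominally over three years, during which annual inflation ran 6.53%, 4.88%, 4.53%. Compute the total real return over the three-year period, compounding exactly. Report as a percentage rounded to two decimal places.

13.06%

Nominal growth factor = 1.1120 × 1.1240 × 1.0564 = 1.320382
Price-level growth factor = 1.0653 × 1.0488 × 1.0453 = 1.167900
Real growth factor = 1.320382 / 1.167900 = 1.130561
Total real return = 1.130561 − 1 → 13.06%.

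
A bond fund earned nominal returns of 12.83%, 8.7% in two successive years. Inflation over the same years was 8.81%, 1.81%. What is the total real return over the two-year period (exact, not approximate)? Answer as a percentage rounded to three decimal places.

Nominal growth factor = 1.1283 × 1.0870 = 1.226462
Price-level growth factor = 1.0881 × 1.0181 = 1.107795
Real growth factor = 1.226462 / 1.107795 = 1.107120
Total real return = 1.107120 − 1 → 10.712%.

10.712%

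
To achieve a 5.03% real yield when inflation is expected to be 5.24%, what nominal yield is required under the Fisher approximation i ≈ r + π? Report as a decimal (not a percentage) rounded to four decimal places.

i ≈ r + π = 5.03% + 5.24% = 0.1027.

0.1027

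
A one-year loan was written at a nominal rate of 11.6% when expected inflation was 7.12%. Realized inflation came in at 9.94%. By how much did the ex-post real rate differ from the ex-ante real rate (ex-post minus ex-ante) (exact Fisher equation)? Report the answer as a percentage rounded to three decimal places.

Ex-ante: (1 + 0.1160)/(1 + 0.0712) − 1 = 4.1822%
Ex-post: (1 + 0.1160)/(1 + 0.0994) − 1 = 1.5099%
Difference (ex-post − ex-ante) = -2.6723% → -2.672%.

-2.672%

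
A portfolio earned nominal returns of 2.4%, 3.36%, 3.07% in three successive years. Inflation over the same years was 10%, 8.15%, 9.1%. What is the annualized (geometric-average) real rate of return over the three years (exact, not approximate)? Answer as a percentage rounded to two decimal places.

Compound the nominal returns: 1.0240 × 1.0336 × 1.0307 = 1.09089948.
Compound inflation: 1.1000 × 1.0815 × 1.0910 = 1.29790815.
Deflate: 1.09089948 / 1.29790815 = 0.84050591.
Annualized real rate = 0.84050591^(1/3) − 1 = -5.6272% → -5.63%.

-5.63%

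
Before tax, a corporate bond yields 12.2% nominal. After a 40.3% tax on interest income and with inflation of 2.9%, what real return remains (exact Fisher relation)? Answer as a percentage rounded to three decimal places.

After-tax nominal return = 12.2% × (1 − 0.403) = 7.2834%.
1 + r = 1.072834 / 1.02900 = 1.042599
After-tax real rate = 1.042599 − 1 → 4.260%.

4.260%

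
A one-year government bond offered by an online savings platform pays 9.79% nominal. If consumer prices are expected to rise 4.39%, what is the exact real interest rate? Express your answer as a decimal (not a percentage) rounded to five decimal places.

By the Fisher equation, 1 + r = (1 + i)/(1 + π).
1 + r = 1.09790 / 1.04390 = 1.051729
r = 1.051729 − 1 = 5.1729%, i.e. 0.05173.

0.05173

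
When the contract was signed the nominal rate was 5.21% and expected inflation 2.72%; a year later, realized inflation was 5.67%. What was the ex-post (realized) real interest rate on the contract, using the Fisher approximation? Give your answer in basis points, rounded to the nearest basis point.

Ex-post: 5.21% − 5.67% = -0.460%
So the realized real rate is -46 basis points.

-46 basis points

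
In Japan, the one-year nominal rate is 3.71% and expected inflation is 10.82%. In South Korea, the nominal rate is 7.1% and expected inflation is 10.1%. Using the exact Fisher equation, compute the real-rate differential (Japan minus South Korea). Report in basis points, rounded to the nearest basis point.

Japan: (1 + 0.0371)/(1 + 0.1082) − 1 = -6.4158%
South Korea: (1 + 0.0710)/(1 + 0.1010) − 1 = -2.7248%
Differential = -6.4158% − (-2.7248%) = -3.6910% → -369 basis points.

-369 basis points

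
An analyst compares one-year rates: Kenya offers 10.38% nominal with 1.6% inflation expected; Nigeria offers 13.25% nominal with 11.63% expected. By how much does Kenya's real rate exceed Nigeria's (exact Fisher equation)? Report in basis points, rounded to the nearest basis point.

719 basis points

Kenya: (1 + 0.1038)/(1 + 0.0160) − 1 = 8.6417%
Nigeria: (1 + 0.1325)/(1 + 0.1163) − 1 = 1.4512%
Differential = 8.6417% − 1.4512% = 7.1905% → 719 basis points.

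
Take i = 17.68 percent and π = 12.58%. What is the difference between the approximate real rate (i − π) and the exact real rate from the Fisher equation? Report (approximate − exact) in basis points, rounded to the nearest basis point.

57 basis points

Approximate: r ≈ 17.680% − 12.580% = 5.1000%
Exact: (1 + 0.1768)/(1 + 0.1258) − 1 = 4.5301%
Error = 5.1000% − 4.5301% = 0.5699% → 57 basis points.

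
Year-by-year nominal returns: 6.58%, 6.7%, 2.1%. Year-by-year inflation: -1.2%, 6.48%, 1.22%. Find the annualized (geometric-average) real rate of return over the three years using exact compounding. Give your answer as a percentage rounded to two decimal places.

Compound the nominal returns: 1.0658 × 1.0670 × 1.0210 = 1.16108998.
Compound inflation: 0.9880 × 1.0648 × 1.0122 = 1.06485707.
Deflate: 1.16108998 / 1.06485707 = 1.09037167.
Annualized real rate = 1.09037167^(1/3) − 1 = 2.9259% → 2.93%.

2.93%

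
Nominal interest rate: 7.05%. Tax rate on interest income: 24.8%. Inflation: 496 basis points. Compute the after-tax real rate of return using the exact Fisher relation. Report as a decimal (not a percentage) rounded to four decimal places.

0.0033

After-tax nominal return = 7.05% × (1 − 0.248) = 5.3016%.
1 + r = 1.053016 / 1.04960 = 1.003255
After-tax real rate = 1.003255 − 1 → 0.0033.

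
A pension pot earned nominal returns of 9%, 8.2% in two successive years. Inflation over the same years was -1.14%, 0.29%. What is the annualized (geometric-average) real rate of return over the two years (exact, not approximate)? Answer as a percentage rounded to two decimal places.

9.07%

Nominal growth factor = 1.0900 × 1.0820 = 1.17938000
Price-level growth factor = 0.9886 × 1.0029 = 0.99146694
Real growth factor = 1.17938000 / 0.99146694 = 1.18953033
Annualized real rate = 1.18953033^(1/2) − 1 = 9.0656% → 9.07%.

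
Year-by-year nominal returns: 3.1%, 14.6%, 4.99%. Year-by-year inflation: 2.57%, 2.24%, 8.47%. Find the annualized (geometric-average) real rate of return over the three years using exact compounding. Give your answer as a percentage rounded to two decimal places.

Compound the nominal returns: 1.0310 × 1.1460 × 1.0499 = 1.24048415.
Compound inflation: 1.0257 × 1.0224 × 1.0847 = 1.13749851.
Deflate: 1.24048415 / 1.13749851 = 1.09053694.
Annualized real rate = 1.09053694^(1/3) − 1 = 2.9311% → 2.93%.

2.93%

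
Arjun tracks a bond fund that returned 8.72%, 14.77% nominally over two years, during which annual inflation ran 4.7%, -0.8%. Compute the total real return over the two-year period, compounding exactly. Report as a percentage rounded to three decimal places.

Compound the nominal returns: 1.0872 × 1.1477 = 1.247779.
Compound inflation: 1.0470 × 0.9920 = 1.038624.
Deflate: 1.247779 / 1.038624 = 1.201377.
Total real return = 1.201377 − 1 → 20.138%.

20.138%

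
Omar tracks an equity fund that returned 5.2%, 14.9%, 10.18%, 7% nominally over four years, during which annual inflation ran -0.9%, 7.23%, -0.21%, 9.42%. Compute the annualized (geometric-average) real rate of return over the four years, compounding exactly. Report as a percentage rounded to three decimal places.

Compound the nominal returns: 1.0520 × 1.1490 × 1.1018 × 1.0700 = 1.42502444.
Compound inflation: 0.9910 × 1.0723 × 0.9979 × 1.0942 = 1.16030909.
Deflate: 1.42502444 / 1.16030909 = 1.22814210.
Annualized real rate = 1.22814210^(1/4) − 1 = 5.2718% → 5.272%.

5.272%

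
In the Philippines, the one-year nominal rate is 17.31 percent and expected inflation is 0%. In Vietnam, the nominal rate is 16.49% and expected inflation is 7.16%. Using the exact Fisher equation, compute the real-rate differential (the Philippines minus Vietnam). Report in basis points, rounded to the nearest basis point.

860 basis points

The Philippines: (1 + 0.1731)/(1 + 0.0000) − 1 = 17.3100%
Vietnam: (1 + 0.1649)/(1 + 0.0716) − 1 = 8.7066%
Differential = 17.3100% − 8.7066% = 8.6034% → 860 basis points.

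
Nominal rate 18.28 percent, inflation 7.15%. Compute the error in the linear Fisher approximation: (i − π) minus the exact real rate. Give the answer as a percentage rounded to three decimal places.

0.743%

Approximate: r ≈ 18.280% − 7.150% = 11.1300%
Exact: (1 + 0.1828)/(1 + 0.0715) − 1 = 10.3873%
Error = 11.1300% − 10.3873% = 0.7427% → 0.743%.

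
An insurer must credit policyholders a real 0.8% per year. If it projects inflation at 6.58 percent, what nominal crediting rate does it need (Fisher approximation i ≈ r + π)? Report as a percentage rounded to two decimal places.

i ≈ r + π = 0.8% + 6.58% = 7.38%.

7.38%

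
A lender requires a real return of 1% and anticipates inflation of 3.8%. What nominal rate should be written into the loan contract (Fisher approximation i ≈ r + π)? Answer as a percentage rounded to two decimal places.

i ≈ r + π = 1% + 3.8% = 4.80%.

4.80%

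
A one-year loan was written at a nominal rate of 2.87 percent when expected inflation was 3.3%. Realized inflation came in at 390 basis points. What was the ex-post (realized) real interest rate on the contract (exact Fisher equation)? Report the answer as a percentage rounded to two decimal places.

-0.99%

Ex-post: (1 + 0.0287)/(1 + 0.0390) − 1 = -0.9913%
So the realized real rate is -0.99%.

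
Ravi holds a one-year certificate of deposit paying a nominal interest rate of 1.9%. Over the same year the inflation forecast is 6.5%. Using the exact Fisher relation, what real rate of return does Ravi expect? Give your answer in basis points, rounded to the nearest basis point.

-432 basis points

By the Fisher relation, 1 + r = (1 + i)/(1 + π).
1 + r = 1.01900 / 1.06500 = 0.956808
r = 0.956808 − 1 = -4.3192%, i.e. -432 basis points.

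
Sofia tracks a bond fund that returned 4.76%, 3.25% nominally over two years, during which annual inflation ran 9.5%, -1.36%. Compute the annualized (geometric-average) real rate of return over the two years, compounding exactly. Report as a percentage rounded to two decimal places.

Compound the nominal returns: 1.0476 × 1.0325 = 1.08164700.
Compound inflation: 1.0950 × 0.9864 = 1.08010800.
Deflate: 1.08164700 / 1.08010800 = 1.00142486.
Annualized real rate = 1.00142486^(1/2) − 1 = 0.0712% → 0.07%.

0.07%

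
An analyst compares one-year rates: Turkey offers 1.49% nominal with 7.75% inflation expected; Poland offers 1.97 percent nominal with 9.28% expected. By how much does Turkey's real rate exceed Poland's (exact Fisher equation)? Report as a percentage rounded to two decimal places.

Turkey: (1 + 0.0149)/(1 + 0.0775) − 1 = -5.8097%
Poland: (1 + 0.0197)/(1 + 0.0928) − 1 = -6.6892%
Differential = -5.8097% − (-6.6892%) = 0.8795% → 0.88%.

0.88%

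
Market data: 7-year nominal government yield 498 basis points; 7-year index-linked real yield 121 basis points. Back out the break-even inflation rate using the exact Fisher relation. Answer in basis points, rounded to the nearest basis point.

372 basis points

(1 + π) = (1 + i)/(1 + r) = 1.04980 / 1.01210 = 1.037249
Break-even inflation = 1.037249 − 1 → 372 basis points.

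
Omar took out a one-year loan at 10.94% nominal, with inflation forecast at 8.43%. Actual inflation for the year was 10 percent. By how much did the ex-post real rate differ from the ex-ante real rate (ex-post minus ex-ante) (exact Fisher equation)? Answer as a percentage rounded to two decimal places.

-1.46%

Ex-ante: (1 + 0.1094)/(1 + 0.0843) − 1 = 2.3149%
Ex-post: (1 + 0.1094)/(1 + 0.1000) − 1 = 0.8545%
Difference (ex-post − ex-ante) = -1.4603% → -1.46%.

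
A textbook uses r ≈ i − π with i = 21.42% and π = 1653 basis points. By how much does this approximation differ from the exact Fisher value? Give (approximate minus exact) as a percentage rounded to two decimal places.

Approximate: r ≈ 21.420% − 16.530% = 4.8900%
Exact: (1 + 0.2142)/(1 + 0.1653) − 1 = 4.1963%
Error = 4.8900% − 4.1963% = 0.6937% → 0.69%.

0.69%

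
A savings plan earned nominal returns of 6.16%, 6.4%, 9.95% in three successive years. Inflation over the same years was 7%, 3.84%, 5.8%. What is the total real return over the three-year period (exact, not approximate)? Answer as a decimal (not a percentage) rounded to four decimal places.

0.0565

Nominal growth factor = 1.0616 × 1.0640 × 1.0995 = 1.241932
Price-level growth factor = 1.0700 × 1.0384 × 1.0580 = 1.175531
Real growth factor = 1.241932 / 1.175531 = 1.056486
Total real return = 1.056486 − 1 → 0.0565.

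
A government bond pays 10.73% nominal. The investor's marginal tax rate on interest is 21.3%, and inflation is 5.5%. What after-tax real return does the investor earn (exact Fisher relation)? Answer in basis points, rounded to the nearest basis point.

279 basis points

After-tax nominal return = 10.73% × (1 − 0.213) = 8.44451%.
1 + r = 1.0844451 / 1.05500 = 1.027910
After-tax real rate = 1.027910 − 1 → 279 basis points.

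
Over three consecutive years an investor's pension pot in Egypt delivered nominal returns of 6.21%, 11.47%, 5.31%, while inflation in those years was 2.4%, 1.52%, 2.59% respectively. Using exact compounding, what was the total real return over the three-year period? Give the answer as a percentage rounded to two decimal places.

16.91%

Compound the nominal returns: 1.0621 × 1.1147 × 1.0531 = 1.246789.
Compound inflation: 1.0240 × 1.0152 × 1.0259 = 1.066490.
Deflate: 1.246789 / 1.066490 = 1.169059.
Total real return = 1.169059 − 1 → 16.91%.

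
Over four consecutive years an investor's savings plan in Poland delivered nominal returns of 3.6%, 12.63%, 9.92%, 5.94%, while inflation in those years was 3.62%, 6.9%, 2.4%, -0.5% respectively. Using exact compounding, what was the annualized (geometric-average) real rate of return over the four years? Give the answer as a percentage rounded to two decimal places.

Compound the nominal returns: 1.0360 × 1.1263 × 1.0992 × 1.0594 = 1.35878432.
Compound inflation: 1.0362 × 1.0690 × 1.0240 × 0.9950 = 1.12861113.
Deflate: 1.35878432 / 1.12861113 = 1.20394375.
Annualized real rate = 1.20394375^(1/4) − 1 = 4.7494% → 4.75%.

4.75%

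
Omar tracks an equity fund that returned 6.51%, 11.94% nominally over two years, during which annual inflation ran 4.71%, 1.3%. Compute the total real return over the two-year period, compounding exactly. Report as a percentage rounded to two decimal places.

12.40%

Nominal growth factor = 1.0651 × 1.1194 = 1.192273
Price-level growth factor = 1.0471 × 1.0130 = 1.060712
Real growth factor = 1.192273 / 1.060712 = 1.124030
Total real return = 1.124030 − 1 → 12.40%.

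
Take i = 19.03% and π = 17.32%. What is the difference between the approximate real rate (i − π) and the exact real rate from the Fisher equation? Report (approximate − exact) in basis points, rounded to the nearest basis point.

25 basis points

Approximate: r ≈ 19.030% − 17.320% = 1.7100%
Exact: (1 + 0.1903)/(1 + 0.1732) − 1 = 1.4576%
Error = 1.7100% − 1.4576% = 0.2524% → 25 basis points.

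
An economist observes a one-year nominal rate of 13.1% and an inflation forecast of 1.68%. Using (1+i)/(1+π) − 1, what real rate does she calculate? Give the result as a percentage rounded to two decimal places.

11.23%

By the Fisher identity, 1 + r = (1 + i)/(1 + π).
1 + r = 1.13100 / 1.01680 = 1.112313
r = 1.112313 − 1 = 11.2313%, i.e. 11.23%.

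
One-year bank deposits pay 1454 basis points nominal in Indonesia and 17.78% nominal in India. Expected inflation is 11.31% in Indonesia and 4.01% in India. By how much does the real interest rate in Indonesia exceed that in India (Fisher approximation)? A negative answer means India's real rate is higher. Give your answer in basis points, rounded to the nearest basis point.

-1054 basis points

Indonesia: 14.54% − 11.31% = 3.230%
India: 17.78% − 4.01% = 13.770%
Differential = -10.540% → -1054 basis points.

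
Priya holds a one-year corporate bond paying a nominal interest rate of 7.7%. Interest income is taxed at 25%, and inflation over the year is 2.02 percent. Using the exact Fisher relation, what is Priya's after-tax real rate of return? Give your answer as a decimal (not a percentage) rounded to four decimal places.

0.0368

After-tax nominal return = 7.7% × (1 − 0.25) = 5.7750%.
1 + r = 1.05775 / 1.02020 = 1.036807
After-tax real rate = 1.036807 − 1 → 0.0368.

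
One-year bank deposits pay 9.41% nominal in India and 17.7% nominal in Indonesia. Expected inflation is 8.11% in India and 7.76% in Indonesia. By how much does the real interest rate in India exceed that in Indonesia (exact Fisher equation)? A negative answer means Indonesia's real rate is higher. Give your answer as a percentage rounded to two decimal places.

-8.02%

India: (1 + 0.0941)/(1 + 0.0811) − 1 = 1.2025%
Indonesia: (1 + 0.1770)/(1 + 0.0776) − 1 = 9.2242%
Differential = 1.2025% − 9.2242% = -8.0217% → -8.02%.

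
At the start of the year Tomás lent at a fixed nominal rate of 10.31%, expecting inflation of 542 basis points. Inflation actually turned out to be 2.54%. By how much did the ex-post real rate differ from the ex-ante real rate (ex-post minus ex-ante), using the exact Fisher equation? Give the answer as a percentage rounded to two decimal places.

2.94%

Ex-ante: (1 + 0.1031)/(1 + 0.0542) − 1 = 4.6386%
Ex-post: (1 + 0.1031)/(1 + 0.0254) − 1 = 7.5775%
Difference (ex-post − ex-ante) = 2.9389% → 2.94%.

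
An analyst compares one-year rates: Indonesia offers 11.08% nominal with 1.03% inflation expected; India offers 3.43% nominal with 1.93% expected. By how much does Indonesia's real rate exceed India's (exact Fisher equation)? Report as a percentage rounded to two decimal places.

8.48%

Indonesia: (1 + 0.1108)/(1 + 0.0103) − 1 = 9.9475%
India: (1 + 0.0343)/(1 + 0.0193) − 1 = 1.4716%
Differential = 9.9475% − 1.4716% = 8.4759% → 8.48%.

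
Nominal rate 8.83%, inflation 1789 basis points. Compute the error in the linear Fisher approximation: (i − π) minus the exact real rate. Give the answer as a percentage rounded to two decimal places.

Approximate: r ≈ 8.830% − 17.890% = -9.0600%
Exact: (1 + 0.0883)/(1 + 0.1789) − 1 = -7.6851%
Error = -9.0600% − (-7.6851%) = -1.3749% → -1.37%.

-1.37%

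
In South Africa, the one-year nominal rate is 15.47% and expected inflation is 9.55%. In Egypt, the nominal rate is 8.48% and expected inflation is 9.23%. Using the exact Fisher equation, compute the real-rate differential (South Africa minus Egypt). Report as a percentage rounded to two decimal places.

South Africa: (1 + 0.1547)/(1 + 0.0955) − 1 = 5.4039%
Egypt: (1 + 0.0848)/(1 + 0.0923) − 1 = -0.6866%
Differential = 5.4039% − (-0.6866%) = 6.0905% → 6.09%.

6.09%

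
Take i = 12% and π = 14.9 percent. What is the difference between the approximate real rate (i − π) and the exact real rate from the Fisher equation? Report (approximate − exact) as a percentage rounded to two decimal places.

-0.38%

Approximate: r ≈ 12.000% − 14.900% = -2.9000%
Exact: (1 + 0.1200)/(1 + 0.1490) − 1 = -2.5239%
Error = -2.9000% − (-2.5239%) = -0.3761% → -0.38%.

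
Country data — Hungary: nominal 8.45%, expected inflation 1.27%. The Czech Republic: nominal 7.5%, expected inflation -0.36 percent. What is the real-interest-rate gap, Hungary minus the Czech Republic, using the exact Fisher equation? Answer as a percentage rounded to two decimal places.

Hungary: (1 + 0.0845)/(1 + 0.0127) − 1 = 7.0900%
The Czech Republic: (1 + 0.0750)/(1 − 0.0036) − 1 = 7.8884%
Differential = 7.0900% − 7.8884% = -0.7984% → -0.80%.

-0.80%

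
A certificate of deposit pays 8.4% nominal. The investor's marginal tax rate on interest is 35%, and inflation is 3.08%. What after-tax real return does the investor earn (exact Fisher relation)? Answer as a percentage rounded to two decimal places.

2.31%

After-tax nominal return = 8.4% × (1 − 0.35) = 5.4600%.
1 + r = 1.05460 / 1.03080 = 1.023089
After-tax real rate = 1.023089 − 1 → 2.31%.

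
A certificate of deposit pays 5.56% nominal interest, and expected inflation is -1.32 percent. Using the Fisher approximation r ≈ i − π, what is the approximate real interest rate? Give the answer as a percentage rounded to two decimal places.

6.88%

r ≈ i − π = 5.56% − (-1.32%) = 6.88%.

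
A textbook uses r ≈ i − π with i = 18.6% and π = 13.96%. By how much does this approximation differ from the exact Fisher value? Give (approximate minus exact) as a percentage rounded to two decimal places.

0.57%

Approximate: r ≈ 18.600% − 13.960% = 4.6400%
Exact: (1 + 0.1860)/(1 + 0.1396) − 1 = 4.0716%
Error = 4.6400% − 4.0716% = 0.5684% → 0.57%.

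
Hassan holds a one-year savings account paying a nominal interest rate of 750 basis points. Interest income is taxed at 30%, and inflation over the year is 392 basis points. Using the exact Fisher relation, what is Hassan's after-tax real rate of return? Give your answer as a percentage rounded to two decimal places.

After-tax nominal return = 7.5% × (1 − 0.3) = 5.2500%.
1 + r = 1.05250 / 1.03920 = 1.012798
After-tax real rate = 1.012798 − 1 → 1.28%.

1.28%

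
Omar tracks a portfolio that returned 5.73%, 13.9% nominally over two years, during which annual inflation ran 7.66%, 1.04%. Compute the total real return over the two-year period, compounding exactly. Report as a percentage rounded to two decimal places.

Nominal growth factor = 1.0573 × 1.1390 = 1.204265
Price-level growth factor = 1.0766 × 1.0104 = 1.087797
Real growth factor = 1.204265 / 1.087797 = 1.107068
Total real return = 1.107068 − 1 → 10.71%.

10.71%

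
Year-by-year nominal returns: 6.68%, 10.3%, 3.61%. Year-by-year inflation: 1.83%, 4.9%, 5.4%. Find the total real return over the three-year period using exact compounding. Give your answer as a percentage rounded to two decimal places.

8.29%

Compound the nominal returns: 1.0668 × 1.1030 × 1.0361 = 1.2191586.
Compound inflation: 1.0183 × 1.0490 × 1.0540 = 1.1258793.
Deflate: 1.2191586 / 1.1258793 = 1.0828501.
Total real return = 1.0828501 − 1 → 8.29%.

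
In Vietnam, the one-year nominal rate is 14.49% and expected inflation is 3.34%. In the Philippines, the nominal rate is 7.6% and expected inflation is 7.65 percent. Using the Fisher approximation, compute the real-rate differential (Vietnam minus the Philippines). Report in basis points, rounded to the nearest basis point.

1120 basis points

Vietnam: 14.49% − 3.34% = 11.150%
The Philippines: 7.6% − 7.65% = -0.050%
Differential = 11.200% → 1120 basis points.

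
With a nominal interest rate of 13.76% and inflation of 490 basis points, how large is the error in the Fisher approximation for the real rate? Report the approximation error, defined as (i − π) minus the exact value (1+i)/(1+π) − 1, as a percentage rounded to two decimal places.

0.41%

Approximate: r ≈ 13.760% − 4.900% = 8.8600%
Exact: (1 + 0.1376)/(1 + 0.0490) − 1 = 8.4461%
Error = 8.8600% − 8.4461% = 0.4139% → 0.41%.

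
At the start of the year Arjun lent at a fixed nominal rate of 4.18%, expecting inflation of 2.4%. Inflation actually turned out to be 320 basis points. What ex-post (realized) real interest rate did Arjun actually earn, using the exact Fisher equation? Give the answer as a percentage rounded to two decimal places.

Ex-post: (1 + 0.0418)/(1 + 0.0320) − 1 = 0.9496%
So the realized real rate is 0.95%.

0.95%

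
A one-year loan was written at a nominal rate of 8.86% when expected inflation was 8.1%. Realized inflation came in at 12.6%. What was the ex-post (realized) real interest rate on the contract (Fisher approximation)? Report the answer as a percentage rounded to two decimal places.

Ex-post: 8.86% − 12.6% = -3.740%
So the realized real rate is -3.74%.

-3.74%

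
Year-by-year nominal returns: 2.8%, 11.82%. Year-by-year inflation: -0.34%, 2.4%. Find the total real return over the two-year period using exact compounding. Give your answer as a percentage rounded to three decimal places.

12.640%

Nominal growth factor = 1.0280 × 1.1182 = 1.149510
Price-level growth factor = 0.9966 × 1.0240 = 1.020518
Real growth factor = 1.149510 / 1.020518 = 1.126398
Total real return = 1.126398 − 1 → 12.640%.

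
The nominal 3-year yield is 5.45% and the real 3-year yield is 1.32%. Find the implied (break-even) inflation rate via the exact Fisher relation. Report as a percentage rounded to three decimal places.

4.076%

(1 + π) = (1 + i)/(1 + r) = 1.05450 / 1.01320 = 1.040762
Break-even inflation = 1.040762 − 1 → 4.076%.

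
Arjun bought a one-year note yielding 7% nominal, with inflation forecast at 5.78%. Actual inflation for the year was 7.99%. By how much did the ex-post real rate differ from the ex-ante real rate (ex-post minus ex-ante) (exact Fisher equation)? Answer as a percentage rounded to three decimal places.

-2.070%

Ex-ante: (1 + 0.0700)/(1 + 0.0578) − 1 = 1.1533%
Ex-post: (1 + 0.0700)/(1 + 0.0799) − 1 = -0.9168%
Difference (ex-post − ex-ante) = -2.0701% → -2.070%.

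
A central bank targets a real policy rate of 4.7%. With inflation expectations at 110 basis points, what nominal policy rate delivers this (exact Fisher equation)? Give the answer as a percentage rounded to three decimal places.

5.852%

(1 + i) = (1 + r)(1 + π) = 1.04700 × 1.01100 = 1.058517
i = 1.058517 − 1, so the required nominal rate is 5.852%.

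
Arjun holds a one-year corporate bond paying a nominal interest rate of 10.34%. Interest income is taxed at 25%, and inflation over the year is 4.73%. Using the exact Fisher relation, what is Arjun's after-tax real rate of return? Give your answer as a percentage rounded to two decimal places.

2.89%

After-tax nominal return = 10.34% × (1 − 0.25) = 7.7550%.
1 + r = 1.07755 / 1.04730 = 1.028884
After-tax real rate = 1.028884 − 1 → 2.89%.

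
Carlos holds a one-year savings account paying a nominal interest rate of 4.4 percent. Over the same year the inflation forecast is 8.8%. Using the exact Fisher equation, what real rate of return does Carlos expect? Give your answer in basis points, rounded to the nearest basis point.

By the Fisher equation, 1 + r = (1 + i)/(1 + π).
1 + r = 1.04400 / 1.08800 = 0.959559
r = 0.959559 − 1 = -4.0441%, i.e. -404 basis points.

-404 basis points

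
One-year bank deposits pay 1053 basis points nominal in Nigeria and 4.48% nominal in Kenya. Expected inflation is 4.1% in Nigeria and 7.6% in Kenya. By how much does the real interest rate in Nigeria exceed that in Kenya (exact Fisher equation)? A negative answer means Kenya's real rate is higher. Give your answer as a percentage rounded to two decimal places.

9.08%

Nigeria: (1 + 0.1053)/(1 + 0.0410) − 1 = 6.1768%
Kenya: (1 + 0.0448)/(1 + 0.0760) − 1 = -2.8996%
Differential = 6.1768% − (-2.8996%) = 9.0764% → 9.08%.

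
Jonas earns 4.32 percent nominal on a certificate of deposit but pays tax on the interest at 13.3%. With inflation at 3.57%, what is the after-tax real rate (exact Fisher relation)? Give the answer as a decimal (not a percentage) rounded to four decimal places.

0.0017

After-tax nominal return = 4.32% × (1 − 0.133) = 3.74544%.
1 + r = 1.0374544 / 1.03570 = 1.001694
After-tax real rate = 1.001694 − 1 → 0.0017.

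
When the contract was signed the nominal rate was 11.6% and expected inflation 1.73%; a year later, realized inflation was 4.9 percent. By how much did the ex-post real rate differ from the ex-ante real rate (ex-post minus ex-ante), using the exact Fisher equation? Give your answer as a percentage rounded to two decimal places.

-3.32%

Ex-ante: (1 + 0.1160)/(1 + 0.0173) − 1 = 9.7022%
Ex-post: (1 + 0.1160)/(1 + 0.0490) − 1 = 6.3870%
Difference (ex-post − ex-ante) = -3.3151% → -3.32%.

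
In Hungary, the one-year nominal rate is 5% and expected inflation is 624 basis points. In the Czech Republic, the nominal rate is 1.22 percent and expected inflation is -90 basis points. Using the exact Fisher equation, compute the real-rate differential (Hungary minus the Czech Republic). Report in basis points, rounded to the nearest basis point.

Hungary: (1 + 0.0500)/(1 + 0.0624) − 1 = -1.1672%
The Czech Republic: (1 + 0.0122)/(1 − 0.0090) − 1 = 2.1393%
Differential = -1.1672% − 2.1393% = -3.3064% → -331 basis points.

-331 basis points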